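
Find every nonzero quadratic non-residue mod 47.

Square k = 1,…,23 (k and 47−k give the same square):
1²=1, 2²=4, 3²=9, 4²=16, 5²=25, 6²=36, 7²≡2, 8²≡17, 9²≡34, 10²≡6, 11²≡27, 12²≡3, 13²≡28, 14²≡8, 15²≡37, 16²≡21, 17²≡7, 18²≡42, 19²≡32, 20²≡24, 21²≡18, 22²≡14, 23²≡12 (mod 47).
The residues are {1, 2, 3, 4, 6, 7, 8, 9, 12, 14, 16, 17, 18, 21, 24, 25, 27, 28, 32, 34, 36, 37, 42}; the non-residues are the remaining 23 nonzero classes.

5, 10, 11, 13, 15, 19, 20, 22, 23, 26, 29, 30, 31, 33, 35, 38, 39, 40, 41, 43, 44, 45, 46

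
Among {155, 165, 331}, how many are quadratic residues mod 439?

(155/439) = -1 → non-residue.
(165/439) = -1 → non-residue.
(331/439) = +1 → QR.
Total quadratic residues among the 3: 1.

1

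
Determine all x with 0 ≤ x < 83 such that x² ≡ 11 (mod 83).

29, 54

Since 83 ≡ 3 (mod 4), a square root of 11 is 11^((83+1)/4) = 11^21 mod 83.
Repeated squaring: 11^2≡38, 11^4≡33, 11^8≡10, 11^16≡17 (mod 83).
11^21 = 11^(16+4+1) ≡ 29 (mod 83).
Check: 29² = 841 ≡ 11 (mod 83). The two roots are 29 and 54.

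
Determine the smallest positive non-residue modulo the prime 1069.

2

(2/1069) = −1, so 2 is the smallest positive non-residue mod 1069.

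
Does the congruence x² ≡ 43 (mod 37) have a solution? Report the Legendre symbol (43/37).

-1

Euler's criterion: (43/37) ≡ 6^18 (mod 37).
6^2 ≡ 36 (mod 37)
6^4 ≡ 1 (mod 37)
6^8 ≡ 1 (mod 37)
6^16 ≡ 1 (mod 37)
6^18 = 6^(16+2) ≡ 36 (mod 37).
Result is 36 ≡ −1, so (43/37) = −1.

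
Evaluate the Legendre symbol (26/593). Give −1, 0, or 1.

-1

Pull out 2: since 593 ≡ 1 (mod 8), (2/593) = +1.
Reciprocity: 13 ≡ 1 and 593 ≡ 1 (mod 4), so (13/593) = +(593/13).
Reduce top mod 13: now compute (8/13).
Pull out 2^3: since 13 ≡ 5 (mod 8), (2/13) = -1, so (2/13)^3 = -1.
Reached (1/13) = 1. Collecting the sign flips along the way, the symbol is -1.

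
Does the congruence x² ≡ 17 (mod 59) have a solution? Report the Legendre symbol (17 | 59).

Reciprocity: 17 ≡ 1 and 59 ≡ 3 (mod 4), so (17/59) = +(59/17).
Reduce top mod 17: now compute (8/17).
Pull out 2^3: since 17 ≡ 1 (mod 8), (2/17) = +1, so (2/17)^3 = +1.
Reached (1/17) = 1. Collecting the sign flips along the way, the symbol is +1.

1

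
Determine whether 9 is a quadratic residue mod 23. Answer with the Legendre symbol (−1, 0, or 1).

Euler's criterion: (9/23) ≡ 9^11 (mod 23).
9^2 ≡ 12 (mod 23)
9^4 ≡ 6 (mod 23)
9^8 ≡ 13 (mod 23)
9^11 = 9^(8+2+1) ≡ 1 (mod 23).
Result is 1, so (9/23) = 1.

1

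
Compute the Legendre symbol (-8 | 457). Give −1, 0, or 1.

First reduce: -8 ≡ 449 (mod 457).
Reciprocity: 449 ≡ 1 and 457 ≡ 1 (mod 4), so (449/457) = +(457/449).
Reduce top mod 449: now compute (8/449).
Pull out 2^3: since 449 ≡ 1 (mod 8), (2/449) = +1, so (2/449)^3 = +1.
Reached (1/449) = 1. Collecting the sign flips along the way, the symbol is +1.

1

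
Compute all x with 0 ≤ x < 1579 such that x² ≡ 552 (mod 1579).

Since 1579 ≡ 3 (mod 4), a square root of 552 is 552^((1579+1)/4) = 552^395 mod 1579.
Repeated squaring: 552^2≡1536, 552^4≡270, 552^8≡266, 552^16≡1280, 552^32≡977, 552^64≡813, 552^128≡947, 552^256≡1516 (mod 1579).
552^395 = 552^(256+128+8+2+1) ≡ 464 (mod 1579).
Check: 464² = 215296 ≡ 552 (mod 1579). The two roots are 464 and 1115.

464, 1115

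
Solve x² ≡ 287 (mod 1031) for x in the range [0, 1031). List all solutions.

383, 648

Since 1031 ≡ 3 (mod 4), a square root of 287 is 287^((1031+1)/4) = 287^258 mod 1031.
Repeated squaring: 287^2≡920, 287^4≡980, 287^8≡539, 287^16≡810, 287^32≡384, 287^64≡23, 287^128≡529, 287^256≡440 (mod 1031).
287^258 = 287^(256+2) ≡ 648 (mod 1031).
Check: 648² = 419904 ≡ 287 (mod 1031). The two roots are 383 and 648.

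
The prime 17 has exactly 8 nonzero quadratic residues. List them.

Square k = 1,…,8 (k and 17−k give the same square):
1²=1, 2²=4, 3²=9, 4²=16, 5²≡8, 6²≡2, 7²≡15, 8²≡13 (mod 17).
So the quadratic residues mod 17 are {1, 2, 4, 8, 9, 13, 15, 16}.

1 2 4 8 9 13 15 16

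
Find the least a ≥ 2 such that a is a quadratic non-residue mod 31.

3

(2/31) = +1, so 2 is a residue.
(3/31) = −1, so 3 is the smallest positive non-residue mod 31.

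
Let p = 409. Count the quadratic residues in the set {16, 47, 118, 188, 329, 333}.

(16/409) = +1 → QR.
(47/409) = -1 → non-residue.
(118/409) = -1 → non-residue.
(188/409) = -1 → non-residue.
(329/409) = +1 → QR.
(333/409) = -1 → non-residue.
Total quadratic residues among the 6: 2.

2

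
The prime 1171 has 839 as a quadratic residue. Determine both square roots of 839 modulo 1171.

Since 1171 ≡ 3 (mod 4), a square root of 839 is 839^((1171+1)/4) = 839^293 mod 1171.
Repeated squaring: 839^2≡150, 839^4≡251, 839^8≡938, 839^16≡423, 839^32≡937, 839^64≡890, 839^128≡504, 839^256≡1080 (mod 1171).
839^293 = 839^(256+32+4+1) ≡ 900 (mod 1171).
Check: 900² = 810000 ≡ 839 (mod 1171). The two roots are 271 and 900.

271, 900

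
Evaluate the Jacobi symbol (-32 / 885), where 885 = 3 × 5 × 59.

-1

First reduce: -32 ≡ 853 (mod 885).
Reciprocity: 853 ≡ 1 and 885 ≡ 1 (mod 4), so (853/885) = +(885/853).
Reduce top mod 853: now compute (32/853).
Pull out 2^5: since 853 ≡ 5 (mod 8), (2/853) = -1, so (2/853)^5 = -1.
Reached (1/853) = 1. Collecting the sign flips along the way, the symbol is -1.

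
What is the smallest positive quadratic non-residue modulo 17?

3

(2/17) = +1, so 2 is a residue.
(3/17) = −1, so 3 is the smallest positive non-residue mod 17.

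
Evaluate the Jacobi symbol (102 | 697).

0

Pull out 2: since 697 ≡ 1 (mod 8), (2/697) = +1.
Reciprocity: 51 ≡ 3 and 697 ≡ 1 (mod 4), so (51/697) = +(697/51).
Reduce top mod 51: now compute (34/51).
Pull out 2: since 51 ≡ 3 (mod 8), (2/51) = -1.
Reciprocity: 17 ≡ 1 and 51 ≡ 3 (mod 4), so (17/51) = +(51/17).
Reduce top mod 17: now compute (0/17).
Top reduces to 0: gcd > 1, so the symbol is 0.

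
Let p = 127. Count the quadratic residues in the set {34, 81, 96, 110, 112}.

(34/127) = +1 → QR.
(81/127) = +1 → QR.
(96/127) = -1 → non-residue.
(110/127) = -1 → non-residue.
(112/127) = -1 → non-residue.
Total quadratic residues among the 5: 2.

2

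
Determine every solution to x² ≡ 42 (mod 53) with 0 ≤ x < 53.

53 ≡ 1 (mod 4), so we find a root by search.
Trying successive values, 25² = 625 ≡ 42 (mod 53). The other root is 53 − 25 = 28.

25, 28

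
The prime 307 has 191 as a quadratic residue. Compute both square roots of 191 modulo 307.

67, 240

Since 307 ≡ 3 (mod 4), a square root of 191 is 191^((307+1)/4) = 191^77 mod 307.
Repeated squaring: 191^2≡255, 191^4≡248, 191^8≡104, 191^16≡71, 191^32≡129, 191^64≡63 (mod 307).
191^77 = 191^(64+8+4+1) ≡ 240 (mod 307).
Check: 240² = 57600 ≡ 191 (mod 307). The two roots are 67 and 240.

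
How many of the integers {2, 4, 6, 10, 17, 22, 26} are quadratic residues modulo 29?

(2/29) = -1 → non-residue.
(4/29) = +1 → QR.
(6/29) = +1 → QR.
(10/29) = -1 → non-residue.
(17/29) = -1 → non-residue.
(22/29) = +1 → QR.
(26/29) = -1 → non-residue.
Total quadratic residues among the 7: 3.

3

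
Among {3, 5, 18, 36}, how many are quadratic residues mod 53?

1

(3/53) = -1 → non-residue.
(5/53) = -1 → non-residue.
(18/53) = -1 → non-residue.
(36/53) = +1 → QR.
Total quadratic residues among the 4: 1.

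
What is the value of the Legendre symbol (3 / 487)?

Reciprocity: 3 ≡ 3 and 487 ≡ 3 (mod 4), so (3/487) = −(487/3).
Reduce top mod 3: now compute (1/3).
Reached (1/3) = 1. Collecting the sign flips along the way, the symbol is -1.

-1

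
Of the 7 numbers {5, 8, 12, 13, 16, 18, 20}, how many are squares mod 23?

5

(5/23) = -1 → non-residue.
(8/23) = +1 → QR.
(12/23) = +1 → QR.
(13/23) = +1 → QR.
(16/23) = +1 → QR.
(18/23) = +1 → QR.
(20/23) = -1 → non-residue.
Total quadratic residues among the 7: 5.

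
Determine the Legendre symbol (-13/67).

First reduce: -13 ≡ 54 (mod 67).
Pull out 2: since 67 ≡ 3 (mod 8), (2/67) = -1.
Reciprocity: 27 ≡ 3 and 67 ≡ 3 (mod 4), so (27/67) = −(67/27).
Reduce top mod 27: now compute (13/27).
Reciprocity: 13 ≡ 1 and 27 ≡ 3 (mod 4), so (13/27) = +(27/13).
Reduce top mod 13: now compute (1/13).
Reached (1/13) = 1. Collecting the sign flips along the way, the symbol is +1.

1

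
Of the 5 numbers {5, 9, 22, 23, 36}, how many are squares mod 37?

2

(5/37) = -1 → non-residue.
(9/37) = +1 → QR.
(22/37) = -1 → non-residue.
(23/37) = -1 → non-residue.
(36/37) = +1 → QR.
Total quadratic residues among the 5: 2.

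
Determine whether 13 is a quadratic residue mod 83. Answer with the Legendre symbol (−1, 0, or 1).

Euler's criterion: (13/83) ≡ 13^41 (mod 83).
13^2 ≡ 3 (mod 83)
13^4 ≡ 9 (mod 83)
13^8 ≡ 81 (mod 83)
13^16 ≡ 4 (mod 83)
13^32 ≡ 16 (mod 83)
13^41 = 13^(32+8+1) ≡ 82 (mod 83).
Result is 82 ≡ −1, so (13/83) = −1.

-1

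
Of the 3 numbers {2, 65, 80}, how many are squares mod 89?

(2/89) = +1 → QR.
(65/89) = -1 → non-residue.
(80/89) = +1 → QR.
Total quadratic residues among the 3: 2.

2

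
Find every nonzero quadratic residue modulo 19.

Square k = 1,…,9 (k and 19−k give the same square):
1²=1, 2²=4, 3²=9, 4²=16, 5²≡6, 6²≡17, 7²≡11, 8²≡7, 9²≡5 (mod 19).
So the quadratic residues mod 19 are {1, 4, 5, 6, 7, 9, 11, 16, 17}.

1 4 5 6 7 9 11 16 17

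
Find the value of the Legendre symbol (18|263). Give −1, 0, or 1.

Pull out 2: since 263 ≡ 7 (mod 8), (2/263) = +1.
Reciprocity: 9 ≡ 1 and 263 ≡ 3 (mod 4), so (9/263) = +(263/9).
Reduce top mod 9: now compute (2/9).
Pull out 2: since 9 ≡ 1 (mod 8), (2/9) = +1.
Reached (1/9) = 1. Collecting the sign flips along the way, the symbol is +1.

1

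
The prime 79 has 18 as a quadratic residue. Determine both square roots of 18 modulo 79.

Since 79 ≡ 3 (mod 4), a square root of 18 is 18^((79+1)/4) = 18^20 mod 79.
Repeated squaring: 18^2≡8, 18^4≡64, 18^8≡67, 18^16≡65 (mod 79).
18^20 = 18^(16+4) ≡ 52 (mod 79).
Check: 52² = 2704 ≡ 18 (mod 79). The two roots are 27 and 52.

27, 52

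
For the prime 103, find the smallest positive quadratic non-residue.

3

(2/103) = +1, so 2 is a residue.
(3/103) = −1, so 3 is the smallest positive non-residue mod 103.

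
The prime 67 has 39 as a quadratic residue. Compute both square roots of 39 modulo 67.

21, 46

Since 67 ≡ 3 (mod 4), a square root of 39 is 39^((67+1)/4) = 39^17 mod 67.
Repeated squaring: 39^2≡47, 39^4≡65, 39^8≡4, 39^16≡16 (mod 67).
39^17 = 39^(16+1) ≡ 21 (mod 67).
Check: 21² = 441 ≡ 39 (mod 67). The two roots are 21 and 46.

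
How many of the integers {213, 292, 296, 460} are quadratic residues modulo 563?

2

(213/563) = +1 → QR.
(292/563) = -1 → non-residue.
(296/563) = +1 → QR.
(460/563) = -1 → non-residue.
Total quadratic residues among the 4: 2.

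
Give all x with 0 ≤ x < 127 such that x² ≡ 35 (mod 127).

17, 110

Since 127 ≡ 3 (mod 4), a square root of 35 is 35^((127+1)/4) = 35^32 mod 127.
Repeated squaring: 35^2≡82, 35^4≡120, 35^8≡49, 35^16≡115, 35^32≡17 (mod 127).
35^32 = 35^(32) ≡ 17 (mod 127).
Check: 17² = 289 ≡ 35 (mod 127). The two roots are 17 and 110.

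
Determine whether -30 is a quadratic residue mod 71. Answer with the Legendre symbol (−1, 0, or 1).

First reduce: -30 ≡ 41 (mod 71).
Reciprocity: 41 ≡ 1 and 71 ≡ 3 (mod 4), so (41/71) = +(71/41).
Reduce top mod 41: now compute (30/41).
Pull out 2: since 41 ≡ 1 (mod 8), (2/41) = +1.
Reciprocity: 15 ≡ 3 and 41 ≡ 1 (mod 4), so (15/41) = +(41/15).
Reduce top mod 15: now compute (11/15).
Reciprocity: 11 ≡ 3 and 15 ≡ 3 (mod 4), so (11/15) = −(15/11).
Reduce top mod 11: now compute (4/11).
Pull out 2^2: since 11 ≡ 3 (mod 8), (2/11) = -1, so (2/11)^2 = +1.
Reached (1/11) = 1. Collecting the sign flips along the way, the symbol is -1.

-1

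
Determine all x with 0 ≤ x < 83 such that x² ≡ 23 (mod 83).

Since 83 ≡ 3 (mod 4), a square root of 23 is 23^((83+1)/4) = 23^21 mod 83.
Repeated squaring: 23^2≡31, 23^4≡48, 23^8≡63, 23^16≡68 (mod 83).
23^21 = 23^(16+4+1) ≡ 40 (mod 83).
Check: 40² = 1600 ≡ 23 (mod 83). The two roots are 40 and 43.

40, 43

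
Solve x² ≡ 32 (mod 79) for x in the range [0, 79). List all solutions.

Since 79 ≡ 3 (mod 4), a square root of 32 is 32^((79+1)/4) = 32^20 mod 79.
Repeated squaring: 32^2≡76, 32^4≡9, 32^8≡2, 32^16≡4 (mod 79).
32^20 = 32^(16+4) ≡ 36 (mod 79).
Check: 36² = 1296 ≡ 32 (mod 79). The two roots are 36 and 43.

36, 43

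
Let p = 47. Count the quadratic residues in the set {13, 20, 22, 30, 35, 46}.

(13/47) = -1 → non-residue.
(20/47) = -1 → non-residue.
(22/47) = -1 → non-residue.
(30/47) = -1 → non-residue.
(35/47) = -1 → non-residue.
(46/47) = -1 → non-residue.
Total quadratic residues among the 6: 0.

0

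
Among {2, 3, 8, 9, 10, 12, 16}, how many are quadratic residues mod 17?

(2/17) = +1 → QR.
(3/17) = -1 → non-residue.
(8/17) = +1 → QR.
(9/17) = +1 → QR.
(10/17) = -1 → non-residue.
(12/17) = -1 → non-residue.
(16/17) = +1 → QR.
Total quadratic residues among the 7: 4.

4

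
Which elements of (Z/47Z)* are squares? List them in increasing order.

1, 2, 3, 4, 6, 7, 8, 9, 12, 14, 16, 17, 18, 21, 24, 25, 27, 28, 32, 34, 36, 37, 42

Square k = 1,…,23 (k and 47−k give the same square):
1²=1, 2²=4, 3²=9, 4²=16, 5²=25, 6²=36, 7²≡2, 8²≡17, 9²≡34, 10²≡6, 11²≡27, 12²≡3, 13²≡28, 14²≡8, 15²≡37, 16²≡21, 17²≡7, 18²≡42, 19²≡32, 20²≡24, 21²≡18, 22²≡14, 23²≡12 (mod 47).
So the quadratic residues mod 47 are {1, 2, 3, 4, 6, 7, 8, 9, 12, 14, 16, 17, 18, 21, 24, 25, 27, 28, 32, 34, 36, 37, 42}.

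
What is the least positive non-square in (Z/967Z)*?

(2/967) = +1, so 2 is a residue.
(3/967) = −1, so 3 is the smallest positive non-residue mod 967.

3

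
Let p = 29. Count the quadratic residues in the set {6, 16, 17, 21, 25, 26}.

(6/29) = +1 → QR.
(16/29) = +1 → QR.
(17/29) = -1 → non-residue.
(21/29) = -1 → non-residue.
(25/29) = +1 → QR.
(26/29) = -1 → non-residue.
Total quadratic residues among the 6: 3.

3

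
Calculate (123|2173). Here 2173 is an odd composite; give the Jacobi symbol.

Reciprocity: 123 ≡ 3 and 2173 ≡ 1 (mod 4), so (123/2173) = +(2173/123).
Reduce top mod 123: now compute (82/123).
Pull out 2: since 123 ≡ 3 (mod 8), (2/123) = -1.
Reciprocity: 41 ≡ 1 and 123 ≡ 3 (mod 4), so (41/123) = +(123/41).
Reduce top mod 41: now compute (0/41).
Top reduces to 0: gcd > 1, so the symbol is 0.

0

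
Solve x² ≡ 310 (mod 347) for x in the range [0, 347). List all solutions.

Since 347 ≡ 3 (mod 4), a square root of 310 is 310^((347+1)/4) = 310^87 mod 347.
Repeated squaring: 310^2≡328, 310^4≡14, 310^8≡196, 310^16≡246, 310^32≡138, 310^64≡306 (mod 347).
310^87 = 310^(64+16+4+2+1) ≡ 225 (mod 347).
Check: 225² = 50625 ≡ 310 (mod 347). The two roots are 122 and 225.

122, 225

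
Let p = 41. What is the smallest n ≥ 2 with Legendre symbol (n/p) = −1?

3

(2/41) = +1, so 2 is a residue.
(3/41) = −1, so 3 is the smallest positive non-residue mod 41.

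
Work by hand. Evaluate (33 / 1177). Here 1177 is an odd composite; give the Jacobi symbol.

Reciprocity: 33 ≡ 1 and 1177 ≡ 1 (mod 4), so (33/1177) = +(1177/33).
Reduce top mod 33: now compute (22/33).
Pull out 2: since 33 ≡ 1 (mod 8), (2/33) = +1.
Reciprocity: 11 ≡ 3 and 33 ≡ 1 (mod 4), so (11/33) = +(33/11).
Reduce top mod 11: now compute (0/11).
Top reduces to 0: gcd > 1, so the symbol is 0.

0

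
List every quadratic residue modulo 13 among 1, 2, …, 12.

Square k = 1,…,6 (k and 13−k give the same square):
1²=1, 2²=4, 3²=9, 4²≡3, 5²≡12, 6²≡10 (mod 13).
So the quadratic residues mod 13 are {1, 3, 4, 9, 10, 12}.

1, 3, 4, 9, 10, 12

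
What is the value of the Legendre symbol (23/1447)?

1

Reciprocity: 23 ≡ 3 and 1447 ≡ 3 (mod 4), so (23/1447) = −(1447/23).
Reduce top mod 23: now compute (21/23).
Reciprocity: 21 ≡ 1 and 23 ≡ 3 (mod 4), so (21/23) = +(23/21).
Reduce top mod 21: now compute (2/21).
Pull out 2: since 21 ≡ 5 (mod 8), (2/21) = -1.
Reached (1/21) = 1. Collecting the sign flips along the way, the symbol is +1.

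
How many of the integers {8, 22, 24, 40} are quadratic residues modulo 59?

(8/59) = -1 → non-residue.
(22/59) = +1 → QR.
(24/59) = -1 → non-residue.
(40/59) = -1 → non-residue.
Total quadratic residues among the 4: 1.

1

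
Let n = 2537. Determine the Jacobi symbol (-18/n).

1

First reduce: -18 ≡ 2519 (mod 2537).
Reciprocity: 2519 ≡ 3 and 2537 ≡ 1 (mod 4), so (2519/2537) = +(2537/2519).
Reduce top mod 2519: now compute (18/2519).
Pull out 2: since 2519 ≡ 7 (mod 8), (2/2519) = +1.
Reciprocity: 9 ≡ 1 and 2519 ≡ 3 (mod 4), so (9/2519) = +(2519/9).
Reduce top mod 9: now compute (8/9).
Pull out 2^3: since 9 ≡ 1 (mod 8), (2/9) = +1, so (2/9)^3 = +1.
Reached (1/9) = 1. Collecting the sign flips along the way, the symbol is +1.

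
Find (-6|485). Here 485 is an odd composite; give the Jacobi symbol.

First reduce: -6 ≡ 479 (mod 485).
Reciprocity: 479 ≡ 3 and 485 ≡ 1 (mod 4), so (479/485) = +(485/479).
Reduce top mod 479: now compute (6/479).
Pull out 2: since 479 ≡ 7 (mod 8), (2/479) = +1.
Reciprocity: 3 ≡ 3 and 479 ≡ 3 (mod 4), so (3/479) = −(479/3).
Reduce top mod 3: now compute (2/3).
Pull out 2: since 3 ≡ 3 (mod 8), (2/3) = -1.
Reached (1/3) = 1. Collecting the sign flips along the way, the symbol is +1.

1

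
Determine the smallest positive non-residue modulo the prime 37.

2

(2/37) = −1, so 2 is the smallest positive non-residue mod 37.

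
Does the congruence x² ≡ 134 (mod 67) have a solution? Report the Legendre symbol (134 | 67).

0

First reduce: 134 ≡ 0 (mod 67).
Top reduces to 0: gcd > 1, so the symbol is 0.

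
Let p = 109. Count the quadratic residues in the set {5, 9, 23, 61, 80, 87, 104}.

6

(5/109) = +1 → QR.
(9/109) = +1 → QR.
(23/109) = -1 → non-residue.
(61/109) = +1 → QR.
(80/109) = +1 → QR.
(87/109) = +1 → QR.
(104/109) = +1 → QR.
Total quadratic residues among the 7: 6.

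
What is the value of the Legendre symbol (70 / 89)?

-1

Euler's criterion: (70/89) ≡ 70^44 (mod 89).
70^2 ≡ 5 (mod 89)
70^4 ≡ 25 (mod 89)
70^8 ≡ 2 (mod 89)
70^16 ≡ 4 (mod 89)
70^32 ≡ 16 (mod 89)
70^44 = 70^(32+8+4) ≡ 88 (mod 89).
Result is 88 ≡ −1, so (70/89) = −1.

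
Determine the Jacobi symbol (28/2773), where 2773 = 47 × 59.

Pull out 2^2: since 2773 ≡ 5 (mod 8), (2/2773) = -1, so (2/2773)^2 = +1.
Reciprocity: 7 ≡ 3 and 2773 ≡ 1 (mod 4), so (7/2773) = +(2773/7).
Reduce top mod 7: now compute (1/7).
Reached (1/7) = 1. Collecting the sign flips along the way, the symbol is +1.

1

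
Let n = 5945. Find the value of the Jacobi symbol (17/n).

-1

Reciprocity: 17 ≡ 1 and 5945 ≡ 1 (mod 4), so (17/5945) = +(5945/17).
Reduce top mod 17: now compute (12/17).
Pull out 2^2: since 17 ≡ 1 (mod 8), (2/17) = +1, so (2/17)^2 = +1.
Reciprocity: 3 ≡ 3 and 17 ≡ 1 (mod 4), so (3/17) = +(17/3).
Reduce top mod 3: now compute (2/3).
Pull out 2: since 3 ≡ 3 (mod 8), (2/3) = -1.
Reached (1/3) = 1. Collecting the sign flips along the way, the symbol is -1.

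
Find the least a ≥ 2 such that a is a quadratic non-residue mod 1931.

(2/1931) = −1, so 2 is the smallest positive non-residue mod 1931.

2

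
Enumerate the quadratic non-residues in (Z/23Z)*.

5 7 10 11 14 15 17 19 20 21 22

Square k = 1,…,11 (k and 23−k give the same square):
1²=1, 2²=4, 3²=9, 4²=16, 5²≡2, 6²≡13, 7²≡3, 8²≡18, 9²≡12, 10²≡8, 11²≡6 (mod 23).
The residues are {1, 2, 3, 4, 6, 8, 9, 12, 13, 16, 18}; the non-residues are the remaining 11 nonzero classes.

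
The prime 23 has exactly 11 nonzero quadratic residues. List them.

Square k = 1,…,11 (k and 23−k give the same square):
1²=1, 2²=4, 3²=9, 4²=16, 5²≡2, 6²≡13, 7²≡3, 8²≡18, 9²≡12, 10²≡8, 11²≡6 (mod 23).
So the quadratic residues mod 23 are {1, 2, 3, 4, 6, 8, 9, 12, 13, 16, 18}.

1,2,3,4,6,8,9,12,13,16,18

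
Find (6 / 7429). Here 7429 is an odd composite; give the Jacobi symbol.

-1

Pull out 2: since 7429 ≡ 5 (mod 8), (2/7429) = -1.
Reciprocity: 3 ≡ 3 and 7429 ≡ 1 (mod 4), so (3/7429) = +(7429/3).
Reduce top mod 3: now compute (1/3).
Reached (1/3) = 1. Collecting the sign flips along the way, the symbol is -1.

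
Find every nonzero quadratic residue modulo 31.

Square k = 1,…,15 (k and 31−k give the same square):
1²=1, 2²=4, 3²=9, 4²=16, 5²=25, 6²≡5, 7²≡18, 8²≡2, 9²≡19, 10²≡7, 11²≡28, 12²≡20, 13²≡14, 14²≡10, 15²≡8 (mod 31).
So the quadratic residues mod 31 are {1, 2, 4, 5, 7, 8, 9, 10, 14, 16, 18, 19, 20, 25, 28}.

1 2 4 5 7 8 9 10 14 16 18 19 20 25 28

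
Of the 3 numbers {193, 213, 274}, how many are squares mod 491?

2

(193/491) = -1 → non-residue.
(213/491) = +1 → QR.
(274/491) = +1 → QR.
Total quadratic residues among the 3: 2.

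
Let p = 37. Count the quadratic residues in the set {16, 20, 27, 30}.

3

(16/37) = +1 → QR.
(20/37) = -1 → non-residue.
(27/37) = +1 → QR.
(30/37) = +1 → QR.
Total quadratic residues among the 4: 3.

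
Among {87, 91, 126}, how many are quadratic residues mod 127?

1

(87/127) = +1 → QR.
(91/127) = -1 → non-residue.
(126/127) = -1 → non-residue.
Total quadratic residues among the 3: 1.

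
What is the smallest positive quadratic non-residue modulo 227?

(2/227) = −1, so 2 is the smallest positive non-residue mod 227.

2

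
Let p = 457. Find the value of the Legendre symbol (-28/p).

1

First reduce: -28 ≡ 429 (mod 457).
Reciprocity: 429 ≡ 1 and 457 ≡ 1 (mod 4), so (429/457) = +(457/429).
Reduce top mod 429: now compute (28/429).
Pull out 2^2: since 429 ≡ 5 (mod 8), (2/429) = -1, so (2/429)^2 = +1.
Reciprocity: 7 ≡ 3 and 429 ≡ 1 (mod 4), so (7/429) = +(429/7).
Reduce top mod 7: now compute (2/7).
Pull out 2: since 7 ≡ 7 (mod 8), (2/7) = +1.
Reached (1/7) = 1. Collecting the sign flips along the way, the symbol is +1.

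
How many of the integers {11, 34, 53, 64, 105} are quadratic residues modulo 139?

(11/139) = +1 → QR.
(34/139) = +1 → QR.
(53/139) = -1 → non-residue.
(64/139) = +1 → QR.
(105/139) = -1 → non-residue.
Total quadratic residues among the 5: 3.

3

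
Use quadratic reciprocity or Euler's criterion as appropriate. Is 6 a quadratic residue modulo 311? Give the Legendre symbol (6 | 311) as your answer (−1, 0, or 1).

Euler's criterion: (6/311) ≡ 6^155 (mod 311).
6^2 ≡ 36 (mod 311)
6^4 ≡ 52 (mod 311)
6^8 ≡ 216 (mod 311)
6^16 ≡ 6 (mod 311)
6^32 ≡ 36 (mod 311)
6^64 ≡ 52 (mod 311)
6^128 ≡ 216 (mod 311)
6^155 = 6^(128+16+8+2+1) ≡ 1 (mod 311).
Result is 1, so (6/311) = 1.

1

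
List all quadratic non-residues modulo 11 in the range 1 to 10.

2 6 7 8 10

Square k = 1,…,5 (k and 11−k give the same square):
1²=1, 2²=4, 3²=9, 4²≡5, 5²≡3 (mod 11).
The residues are {1, 3, 4, 5, 9}; the non-residues are the remaining 5 nonzero classes.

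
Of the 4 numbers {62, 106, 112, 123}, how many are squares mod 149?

2

(62/149) = -1 → non-residue.
(106/149) = -1 → non-residue.
(112/149) = +1 → QR.
(123/149) = +1 → QR.
Total quadratic residues among the 4: 2.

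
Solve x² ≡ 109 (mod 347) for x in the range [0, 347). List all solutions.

Since 347 ≡ 3 (mod 4), a square root of 109 is 109^((347+1)/4) = 109^87 mod 347.
Repeated squaring: 109^2≡83, 109^4≡296, 109^8≡172, 109^16≡89, 109^32≡287, 109^64≡130 (mod 347).
109^87 = 109^(64+16+4+2+1) ≡ 261 (mod 347).
Check: 261² = 68121 ≡ 109 (mod 347). The two roots are 86 and 261.

86, 261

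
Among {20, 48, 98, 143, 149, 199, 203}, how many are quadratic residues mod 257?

3

(20/257) = -1 → non-residue.
(48/257) = -1 → non-residue.
(98/257) = +1 → QR.
(143/257) = +1 → QR.
(149/257) = -1 → non-residue.
(199/257) = +1 → QR.
(203/257) = -1 → non-residue.
Total quadratic residues among the 7: 3.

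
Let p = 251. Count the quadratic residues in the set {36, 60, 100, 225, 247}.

4

(36/251) = +1 → QR.
(60/251) = +1 → QR.
(100/251) = +1 → QR.
(225/251) = +1 → QR.
(247/251) = -1 → non-residue.
Total quadratic residues among the 5: 4.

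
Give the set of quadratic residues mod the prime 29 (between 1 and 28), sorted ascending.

1 4 5 6 7 9 13 16 20 22 23 24 25 28

Square k = 1,…,14 (k and 29−k give the same square):
1²=1, 2²=4, 3²=9, 4²=16, 5²=25, 6²≡7, 7²≡20, 8²≡6, 9²≡23, 10²≡13, 11²≡5, 12²≡28, 13²≡24, 14²≡22 (mod 29).
So the quadratic residues mod 29 are {1, 4, 5, 6, 7, 9, 13, 16, 20, 22, 23, 24, 25, 28}.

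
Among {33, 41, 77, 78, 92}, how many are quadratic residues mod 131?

3

(33/131) = +1 → QR.
(41/131) = +1 → QR.
(77/131) = +1 → QR.
(78/131) = -1 → non-residue.
(92/131) = -1 → non-residue.
Total quadratic residues among the 5: 3.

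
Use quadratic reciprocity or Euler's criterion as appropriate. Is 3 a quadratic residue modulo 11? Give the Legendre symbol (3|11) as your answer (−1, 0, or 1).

1

Reciprocity: 3 ≡ 3 and 11 ≡ 3 (mod 4), so (3/11) = −(11/3).
Reduce top mod 3: now compute (2/3).
Pull out 2: since 3 ≡ 3 (mod 8), (2/3) = -1.
Reached (1/3) = 1. Collecting the sign flips along the way, the symbol is +1.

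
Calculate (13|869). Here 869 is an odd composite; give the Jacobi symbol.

-1

Reciprocity: 13 ≡ 1 and 869 ≡ 1 (mod 4), so (13/869) = +(869/13).
Reduce top mod 13: now compute (11/13).
Reciprocity: 11 ≡ 3 and 13 ≡ 1 (mod 4), so (11/13) = +(13/11).
Reduce top mod 11: now compute (2/11).
Pull out 2: since 11 ≡ 3 (mod 8), (2/11) = -1.
Reached (1/11) = 1. Collecting the sign flips along the way, the symbol is -1.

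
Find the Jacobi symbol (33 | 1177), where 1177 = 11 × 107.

Reciprocity: 33 ≡ 1 and 1177 ≡ 1 (mod 4), so (33/1177) = +(1177/33).
Reduce top mod 33: now compute (22/33).
Pull out 2: since 33 ≡ 1 (mod 8), (2/33) = +1.
Reciprocity: 11 ≡ 3 and 33 ≡ 1 (mod 4), so (11/33) = +(33/11).
Reduce top mod 11: now compute (0/11).
Top reduces to 0: gcd > 1, so the symbol is 0.

0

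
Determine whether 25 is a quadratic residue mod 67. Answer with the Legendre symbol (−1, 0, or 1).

Euler's criterion: (25/67) ≡ 25^33 (mod 67).
25^2 ≡ 22 (mod 67)
25^4 ≡ 15 (mod 67)
25^8 ≡ 24 (mod 67)
25^16 ≡ 40 (mod 67)
25^32 ≡ 59 (mod 67)
25^33 = 25^(32+1) ≡ 1 (mod 67).
Result is 1, so (25/67) = 1.

1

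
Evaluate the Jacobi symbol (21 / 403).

1

Reciprocity: 21 ≡ 1 and 403 ≡ 3 (mod 4), so (21/403) = +(403/21).
Reduce top mod 21: now compute (4/21).
Pull out 2^2: since 21 ≡ 5 (mod 8), (2/21) = -1, so (2/21)^2 = +1.
Reached (1/21) = 1. Collecting the sign flips along the way, the symbol is +1.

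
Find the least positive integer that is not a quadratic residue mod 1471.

3

(2/1471) = +1, so 2 is a residue.
(3/1471) = −1, so 3 is the smallest positive non-residue mod 1471.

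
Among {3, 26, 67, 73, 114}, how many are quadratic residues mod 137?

1

(3/137) = -1 → non-residue.
(26/137) = -1 → non-residue.
(67/137) = -1 → non-residue.
(73/137) = +1 → QR.
(114/137) = -1 → non-residue.
Total quadratic residues among the 5: 1.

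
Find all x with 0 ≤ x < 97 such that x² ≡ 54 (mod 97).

97 ≡ 1 (mod 4), so we find a root by search.
Trying successive values, 32² = 1024 ≡ 54 (mod 97). The other root is 97 − 32 = 65.

32, 65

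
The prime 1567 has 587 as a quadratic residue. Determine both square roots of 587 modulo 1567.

Since 1567 ≡ 3 (mod 4), a square root of 587 is 587^((1567+1)/4) = 587^392 mod 1567.
Repeated squaring: 587^2≡1396, 587^4≡1035, 587^8≡964, 587^16≡65, 587^32≡1091, 587^64≡928, 587^128≡901, 587^256≡95 (mod 1567).
587^392 = 587^(256+128+8) ≡ 61 (mod 1567).
Check: 61² = 3721 ≡ 587 (mod 1567). The two roots are 61 and 1506.

61, 1506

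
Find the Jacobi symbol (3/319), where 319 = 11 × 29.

Reciprocity: 3 ≡ 3 and 319 ≡ 3 (mod 4), so (3/319) = −(319/3).
Reduce top mod 3: now compute (1/3).
Reached (1/3) = 1. Collecting the sign flips along the way, the symbol is -1.

-1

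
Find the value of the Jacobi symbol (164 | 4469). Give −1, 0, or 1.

0

Pull out 2^2: since 4469 ≡ 5 (mod 8), (2/4469) = -1, so (2/4469)^2 = +1.
Reciprocity: 41 ≡ 1 and 4469 ≡ 1 (mod 4), so (41/4469) = +(4469/41).
Reduce top mod 41: now compute (0/41).
Top reduces to 0: gcd > 1, so the symbol is 0.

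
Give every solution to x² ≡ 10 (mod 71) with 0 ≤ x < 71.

9, 62

Since 71 ≡ 3 (mod 4), a square root of 10 is 10^((71+1)/4) = 10^18 mod 71.
Repeated squaring: 10^2≡29, 10^4≡60, 10^8≡50, 10^16≡15 (mod 71).
10^18 = 10^(16+2) ≡ 9 (mod 71).
Check: 9² = 81 ≡ 10 (mod 71). The two roots are 9 and 62.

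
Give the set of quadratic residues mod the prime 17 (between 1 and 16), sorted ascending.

Square k = 1,…,8 (k and 17−k give the same square):
1²=1, 2²=4, 3²=9, 4²=16, 5²≡8, 6²≡2, 7²≡15, 8²≡13 (mod 17).
So the quadratic residues mod 17 are {1, 2, 4, 8, 9, 13, 15, 16}.

1 2 4 8 9 13 15 16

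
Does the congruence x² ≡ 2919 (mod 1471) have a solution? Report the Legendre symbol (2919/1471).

-1

First reduce: 2919 ≡ 1448 (mod 1471).
Pull out 2^3: since 1471 ≡ 7 (mod 8), (2/1471) = +1, so (2/1471)^3 = +1.
Reciprocity: 181 ≡ 1 and 1471 ≡ 3 (mod 4), so (181/1471) = +(1471/181).
Reduce top mod 181: now compute (23/181).
Reciprocity: 23 ≡ 3 and 181 ≡ 1 (mod 4), so (23/181) = +(181/23).
Reduce top mod 23: now compute (20/23).
Pull out 2^2: since 23 ≡ 7 (mod 8), (2/23) = +1, so (2/23)^2 = +1.
Reciprocity: 5 ≡ 1 and 23 ≡ 3 (mod 4), so (5/23) = +(23/5).
Reduce top mod 5: now compute (3/5).
Reciprocity: 3 ≡ 3 and 5 ≡ 1 (mod 4), so (3/5) = +(5/3).
Reduce top mod 3: now compute (2/3).
Pull out 2: since 3 ≡ 3 (mod 8), (2/3) = -1.
Reached (1/3) = 1. Collecting the sign flips along the way, the symbol is -1.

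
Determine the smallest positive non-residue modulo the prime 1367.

(2/1367) = +1, so 2 is a residue.
(3/1367) = +1, so 3 is a residue.
(4/1367) = +1, so 4 is a residue.
(5/1367) = −1, so 5 is the smallest positive non-residue mod 1367.

5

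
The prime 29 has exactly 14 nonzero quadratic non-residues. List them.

Square k = 1,…,14 (k and 29−k give the same square):
1²=1, 2²=4, 3²=9, 4²=16, 5²=25, 6²≡7, 7²≡20, 8²≡6, 9²≡23, 10²≡13, 11²≡5, 12²≡28, 13²≡24, 14²≡22 (mod 29).
The residues are {1, 4, 5, 6, 7, 9, 13, 16, 20, 22, 23, 24, 25, 28}; the non-residues are the remaining 14 nonzero classes.

2 3 8 10 11 12 14 15 17 18 19 21 26 27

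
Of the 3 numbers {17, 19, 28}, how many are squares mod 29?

1

(17/29) = -1 → non-residue.
(19/29) = -1 → non-residue.
(28/29) = +1 → QR.
Total quadratic residues among the 3: 1.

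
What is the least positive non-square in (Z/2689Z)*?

13

(2/2689) = +1, so 2 is a residue.
(3/2689) = +1, so 3 is a residue.
(4/2689) = +1, so 4 is a residue.
(5/2689) = +1, so 5 is a residue.
(6/2689) = +1, so 6 is a residue.
(7/2689) = +1, so 7 is a residue.
(8/2689) = +1, so 8 is a residue.
(9/2689) = +1, so 9 is a residue.
(10/2689) = +1, so 10 is a residue.
(11/2689) = +1, so 11 is a residue.
(12/2689) = +1, so 12 is a residue.
(13/2689) = −1, so 13 is the smallest positive non-residue mod 2689.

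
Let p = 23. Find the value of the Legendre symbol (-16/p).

First reduce: -16 ≡ 7 (mod 23).
Reciprocity: 7 ≡ 3 and 23 ≡ 3 (mod 4), so (7/23) = −(23/7).
Reduce top mod 7: now compute (2/7).
Pull out 2: since 7 ≡ 7 (mod 8), (2/7) = +1.
Reached (1/7) = 1. Collecting the sign flips along the way, the symbol is -1.

-1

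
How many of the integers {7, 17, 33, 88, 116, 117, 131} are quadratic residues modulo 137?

3

(7/137) = +1 → QR.
(17/137) = +1 → QR.
(33/137) = -1 → non-residue.
(88/137) = +1 → QR.
(116/137) = -1 → non-residue.
(117/137) = -1 → non-residue.
(131/137) = -1 → non-residue.
Total quadratic residues among the 7: 3.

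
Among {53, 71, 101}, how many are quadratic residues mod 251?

(53/251) = -1 → non-residue.
(71/251) = -1 → non-residue.
(101/251) = +1 → QR.
Total quadratic residues among the 3: 1.

1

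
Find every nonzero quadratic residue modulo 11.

1, 3, 4, 5, 9

Square k = 1,…,5 (k and 11−k give the same square):
1²=1, 2²=4, 3²=9, 4²≡5, 5²≡3 (mod 11).
So the quadratic residues mod 11 are {1, 3, 4, 5, 9}.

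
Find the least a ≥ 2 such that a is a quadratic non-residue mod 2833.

(2/2833) = +1, so 2 is a residue.
(3/2833) = +1, so 3 is a residue.
(4/2833) = +1, so 4 is a residue.
(5/2833) = −1, so 5 is the smallest positive non-residue mod 2833.

5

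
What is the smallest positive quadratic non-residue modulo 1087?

3

(2/1087) = +1, so 2 is a residue.
(3/1087) = −1, so 3 is the smallest positive non-residue mod 1087.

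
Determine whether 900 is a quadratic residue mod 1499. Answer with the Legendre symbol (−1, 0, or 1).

Pull out 2^2: since 1499 ≡ 3 (mod 8), (2/1499) = -1, so (2/1499)^2 = +1.
Reciprocity: 225 ≡ 1 and 1499 ≡ 3 (mod 4), so (225/1499) = +(1499/225).
Reduce top mod 225: now compute (149/225).
Reciprocity: 149 ≡ 1 and 225 ≡ 1 (mod 4), so (149/225) = +(225/149).
Reduce top mod 149: now compute (76/149).
Pull out 2^2: since 149 ≡ 5 (mod 8), (2/149) = -1, so (2/149)^2 = +1.
Reciprocity: 19 ≡ 3 and 149 ≡ 1 (mod 4), so (19/149) = +(149/19).
Reduce top mod 19: now compute (16/19).
Pull out 2^4: since 19 ≡ 3 (mod 8), (2/19) = -1, so (2/19)^4 = +1.
Reached (1/19) = 1. Collecting the sign flips along the way, the symbol is +1.

1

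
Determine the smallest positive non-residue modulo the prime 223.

3

(2/223) = +1, so 2 is a residue.
(3/223) = −1, so 3 is the smallest positive non-residue mod 223.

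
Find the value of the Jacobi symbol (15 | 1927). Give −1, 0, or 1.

1

Reciprocity: 15 ≡ 3 and 1927 ≡ 3 (mod 4), so (15/1927) = −(1927/15).
Reduce top mod 15: now compute (7/15).
Reciprocity: 7 ≡ 3 and 15 ≡ 3 (mod 4), so (7/15) = −(15/7).
Reduce top mod 7: now compute (1/7).
Reached (1/7) = 1. Collecting the sign flips along the way, the symbol is +1.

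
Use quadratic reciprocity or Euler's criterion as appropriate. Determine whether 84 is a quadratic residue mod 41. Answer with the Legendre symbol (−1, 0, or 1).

Euler's criterion: (84/41) ≡ 2^20 (mod 41).
2^2 ≡ 4 (mod 41)
2^4 ≡ 16 (mod 41)
2^8 ≡ 10 (mod 41)
2^16 ≡ 18 (mod 41)
2^20 = 2^(16+4) ≡ 1 (mod 41).
Result is 1, so (84/41) = 1.

1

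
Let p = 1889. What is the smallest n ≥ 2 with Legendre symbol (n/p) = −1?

(2/1889) = +1, so 2 is a residue.
(3/1889) = −1, so 3 is the smallest positive non-residue mod 1889.

3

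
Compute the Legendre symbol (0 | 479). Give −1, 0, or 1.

0

Top reduces to 0: gcd > 1, so the symbol is 0.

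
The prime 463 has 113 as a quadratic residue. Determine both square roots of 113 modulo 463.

Since 463 ≡ 3 (mod 4), a square root of 113 is 113^((463+1)/4) = 113^116 mod 463.
Repeated squaring: 113^2≡268, 113^4≡59, 113^8≡240, 113^16≡188, 113^32≡156, 113^64≡260 (mod 463).
113^116 = 113^(64+32+16+4) ≡ 439 (mod 463).
Check: 439² = 192721 ≡ 113 (mod 463). The two roots are 24 and 439.

24, 439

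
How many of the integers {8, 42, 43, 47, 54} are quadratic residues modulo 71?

3

(8/71) = +1 → QR.
(42/71) = -1 → non-residue.
(43/71) = +1 → QR.
(47/71) = -1 → non-residue.
(54/71) = +1 → QR.
Total quadratic residues among the 5: 3.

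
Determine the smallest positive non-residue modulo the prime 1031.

7

(2/1031) = +1, so 2 is a residue.
(3/1031) = +1, so 3 is a residue.
(4/1031) = +1, so 4 is a residue.
(5/1031) = +1, so 5 is a residue.
(6/1031) = +1, so 6 is a residue.
(7/1031) = −1, so 7 is the smallest positive non-residue mod 1031.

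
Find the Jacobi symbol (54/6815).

Pull out 2: since 6815 ≡ 7 (mod 8), (2/6815) = +1.
Reciprocity: 27 ≡ 3 and 6815 ≡ 3 (mod 4), so (27/6815) = −(6815/27).
Reduce top mod 27: now compute (11/27).
Reciprocity: 11 ≡ 3 and 27 ≡ 3 (mod 4), so (11/27) = −(27/11).
Reduce top mod 11: now compute (5/11).
Reciprocity: 5 ≡ 1 and 11 ≡ 3 (mod 4), so (5/11) = +(11/5).
Reduce top mod 5: now compute (1/5).
Reached (1/5) = 1. Collecting the sign flips along the way, the symbol is +1.

1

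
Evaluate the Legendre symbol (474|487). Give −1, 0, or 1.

1

Pull out 2: since 487 ≡ 7 (mod 8), (2/487) = +1.
Reciprocity: 237 ≡ 1 and 487 ≡ 3 (mod 4), so (237/487) = +(487/237).
Reduce top mod 237: now compute (13/237).
Reciprocity: 13 ≡ 1 and 237 ≡ 1 (mod 4), so (13/237) = +(237/13).
Reduce top mod 13: now compute (3/13).
Reciprocity: 3 ≡ 3 and 13 ≡ 1 (mod 4), so (3/13) = +(13/3).
Reduce top mod 3: now compute (1/3).
Reached (1/3) = 1. Collecting the sign flips along the way, the symbol is +1.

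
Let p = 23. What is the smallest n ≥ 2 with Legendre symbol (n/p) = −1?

5

(2/23) = +1, so 2 is a residue.
(3/23) = +1, so 3 is a residue.
(4/23) = +1, so 4 is a residue.
(5/23) = −1, so 5 is the smallest positive non-residue mod 23.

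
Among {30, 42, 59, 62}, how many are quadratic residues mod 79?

(30/79) = -1 → non-residue.
(42/79) = +1 → QR.
(59/79) = -1 → non-residue.
(62/79) = +1 → QR.
Total quadratic residues among the 4: 2.

2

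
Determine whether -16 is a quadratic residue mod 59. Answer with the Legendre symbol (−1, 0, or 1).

First reduce: -16 ≡ 43 (mod 59).
Reciprocity: 43 ≡ 3 and 59 ≡ 3 (mod 4), so (43/59) = −(59/43).
Reduce top mod 43: now compute (16/43).
Pull out 2^4: since 43 ≡ 3 (mod 8), (2/43) = -1, so (2/43)^4 = +1.
Reached (1/43) = 1. Collecting the sign flips along the way, the symbol is -1.

-1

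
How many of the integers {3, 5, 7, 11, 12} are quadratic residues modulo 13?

2

(3/13) = +1 → QR.
(5/13) = -1 → non-residue.
(7/13) = -1 → non-residue.
(11/13) = -1 → non-residue.
(12/13) = +1 → QR.
Total quadratic residues among the 5: 2.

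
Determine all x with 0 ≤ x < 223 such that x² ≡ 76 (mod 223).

Since 223 ≡ 3 (mod 4), a square root of 76 is 76^((223+1)/4) = 76^56 mod 223.
Repeated squaring: 76^2≡201, 76^4≡38, 76^8≡106, 76^16≡86, 76^32≡37 (mod 223).
76^56 = 76^(32+16+8) ≡ 116 (mod 223).
Check: 116² = 13456 ≡ 76 (mod 223). The two roots are 107 and 116.

107, 116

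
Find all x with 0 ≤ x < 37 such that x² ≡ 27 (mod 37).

8, 29

37 ≡ 1 (mod 4), so we find a root by search.
Trying successive values, 8² = 64 ≡ 27 (mod 37). The other root is 37 − 8 = 29.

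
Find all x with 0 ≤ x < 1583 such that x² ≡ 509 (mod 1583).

Since 1583 ≡ 3 (mod 4), a square root of 509 is 509^((1583+1)/4) = 509^396 mod 1583.
Repeated squaring: 509^2≡1052, 509^4≡187, 509^8≡143, 509^16≡1453, 509^32≡1070, 509^64≡391, 509^128≡913, 509^256≡911 (mod 1583).
509^396 = 509^(256+128+8+4) ≡ 416 (mod 1583).
Check: 416² = 173056 ≡ 509 (mod 1583). The two roots are 416 and 1167.

416, 1167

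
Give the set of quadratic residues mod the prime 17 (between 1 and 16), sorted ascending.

1,2,4,8,9,13,15,16

Square k = 1,…,8 (k and 17−k give the same square):
1²=1, 2²=4, 3²=9, 4²=16, 5²≡8, 6²≡2, 7²≡15, 8²≡13 (mod 17).
So the quadratic residues mod 17 are {1, 2, 4, 8, 9, 13, 15, 16}.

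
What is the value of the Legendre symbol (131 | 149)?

Reciprocity: 131 ≡ 3 and 149 ≡ 1 (mod 4), so (131/149) = +(149/131).
Reduce top mod 131: now compute (18/131).
Pull out 2: since 131 ≡ 3 (mod 8), (2/131) = -1.
Reciprocity: 9 ≡ 1 and 131 ≡ 3 (mod 4), so (9/131) = +(131/9).
Reduce top mod 9: now compute (5/9).
Reciprocity: 5 ≡ 1 and 9 ≡ 1 (mod 4), so (5/9) = +(9/5).
Reduce top mod 5: now compute (4/5).
Pull out 2^2: since 5 ≡ 5 (mod 8), (2/5) = -1, so (2/5)^2 = +1.
Reached (1/5) = 1. Collecting the sign flips along the way, the symbol is -1.

-1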